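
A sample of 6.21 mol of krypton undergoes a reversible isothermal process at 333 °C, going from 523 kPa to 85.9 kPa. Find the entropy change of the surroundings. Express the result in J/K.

ΔS_surr = -93.3 J/K

For an isothermal ideal gas ΔS_gas = nR ln(P₁/P₂) = 6.21 × 8.314 × ln(523/85.9) = 93.3 J/K.
The process is reversible, so ΔS_surr = −ΔS_gas = -93.3 J/K and ΔS_universe = 0.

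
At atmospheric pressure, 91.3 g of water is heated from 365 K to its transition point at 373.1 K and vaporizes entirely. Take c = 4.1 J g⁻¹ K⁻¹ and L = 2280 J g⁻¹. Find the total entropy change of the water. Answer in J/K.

ΔS = 566 J/K

Warming step: ΔS₁ = m c ln(T_tr/T_i) = 91.3 × 4.1 × ln(373.1/365) = 8.216 J/K.
Phase change: ΔS₂ = +mL/T_tr = 91.3 × 2280 / 373.1 = 557.9 J/K.
ΔS_total = (8.216) + (557.9) = 566 J/K.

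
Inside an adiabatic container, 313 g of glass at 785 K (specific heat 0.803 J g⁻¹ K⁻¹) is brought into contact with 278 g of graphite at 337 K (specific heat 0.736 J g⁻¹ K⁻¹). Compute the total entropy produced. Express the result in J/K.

ΔS_total = 38.1 J/K

Energy balance: T_f = (m₁c₁T₁ + m₂c₂T₂)/(m₁c₁ + m₂c₂) = 583.96 K.
ΔS₁ = m₁c₁ ln(T_f/T₁) = 251.339 × ln(583.96/785) = -74.36 J/K.
ΔS₂ = m₂c₂ ln(T_f/T₂) = 204.608 × ln(583.96/337) = 112.5 J/K.
ΔS_total = -74.36 + 112.5 = 38.1 J/K.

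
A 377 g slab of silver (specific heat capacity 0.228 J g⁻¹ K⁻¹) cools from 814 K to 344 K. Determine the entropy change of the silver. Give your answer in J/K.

ΔS = -74 J/K

ΔS = ∫dQ_rev/T = m c ln(T₂/T₁) = 377 × 0.228 × ln(344/814) = -74 J/K.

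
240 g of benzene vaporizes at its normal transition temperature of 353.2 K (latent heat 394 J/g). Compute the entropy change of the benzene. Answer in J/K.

ΔS = 268 J/K

Heat absorbed by the substance: Q = mL = 240 × 394 = 94560 J.
At constant T, ΔS = Q_rev/T = 94560 / 353.2 = 268 J/K.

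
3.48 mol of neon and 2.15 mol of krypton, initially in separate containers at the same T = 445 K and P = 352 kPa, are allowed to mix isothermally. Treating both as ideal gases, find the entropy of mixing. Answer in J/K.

ΔS_mix = 31.1 J/K

Mole fractions: x_A = 3.48/5.63 = 0.618, x_B = 0.382.
ΔS_mix = −R(n_A ln x_A + n_B ln x_B) = −8.314 × (3.48 ln 0.618 + 2.15 ln 0.382) = 31.1 J/K.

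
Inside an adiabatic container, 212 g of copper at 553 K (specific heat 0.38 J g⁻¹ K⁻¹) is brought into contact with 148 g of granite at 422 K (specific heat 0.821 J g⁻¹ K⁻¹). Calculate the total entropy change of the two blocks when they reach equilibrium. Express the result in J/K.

ΔS_total = 1.8 J/K

Energy balance: T_f = (m₁c₁T₁ + m₂c₂T₂)/(m₁c₁ + m₂c₂) = 474.23 K.
ΔS₁ = m₁c₁ ln(T_f/T₁) = 80.56 × ln(474.23/553) = -12.38 J/K.
ΔS₂ = m₂c₂ ln(T_f/T₂) = 121.508 × ln(474.23/422) = 14.18 J/K.
ΔS_total = -12.38 + 14.18 = 1.8 J/K.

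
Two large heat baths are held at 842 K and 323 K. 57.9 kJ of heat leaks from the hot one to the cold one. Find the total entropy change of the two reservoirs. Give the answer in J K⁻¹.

ΔS_hot = −Q/T_H = −57900/842 = -68.765 J/K and ΔS_cold = +Q/T_C = 57900/323 = 179.26 J/K.
ΔS_total = -68.765 + 179.26 = 110 J/K, positive as the second law requires.

ΔS_total = 110 J/K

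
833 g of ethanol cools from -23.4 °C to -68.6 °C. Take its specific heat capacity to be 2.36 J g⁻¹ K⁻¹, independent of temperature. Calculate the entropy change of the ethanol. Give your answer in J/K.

ΔS = -392 J/K

In kelvin: T₁ = 249.75 K, T₂ = 204.55 K. ΔS = ∫dQ_rev/T = m c ln(T₂/T₁) = 833 × 2.36 × ln(204.55/249.75) = -392 J/K.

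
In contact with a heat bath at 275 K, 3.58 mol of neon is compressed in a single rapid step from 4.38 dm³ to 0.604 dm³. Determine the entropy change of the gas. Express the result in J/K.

Entropy is a state function, so ΔS_gas depends only on the end states.
For an isothermal ideal gas ΔS_gas = nR ln(V₂/V₁) = 3.58 × 8.314 × ln(0.604/4.38) = -59 J/K.

ΔS_gas = -59 J/K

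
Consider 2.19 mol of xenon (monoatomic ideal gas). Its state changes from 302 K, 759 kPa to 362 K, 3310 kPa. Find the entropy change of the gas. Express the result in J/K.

ΔS = -18.6 J/K

ΔS = nC_p ln(T₂/T₁) − nR ln(P₂/P₁), with C_p = 5R/2 = 20.79 J mol⁻¹ K⁻¹ for a monoatomic ideal gas.
ΔS = 2.19 × [20.79 × ln(362/302) − 8.314 × ln(3310/759)] = -18.6 J/K.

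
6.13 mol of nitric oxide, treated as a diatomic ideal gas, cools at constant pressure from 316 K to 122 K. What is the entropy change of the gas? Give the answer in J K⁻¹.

ΔS = -170 J/K

At constant pressure, ΔS = nC_p ln(T₂/T₁) with C_p = 7R/2 = 29.1 J mol⁻¹ K⁻¹.
ΔS = 6.13 × 29.1 × ln(122/316) = -170 J/K.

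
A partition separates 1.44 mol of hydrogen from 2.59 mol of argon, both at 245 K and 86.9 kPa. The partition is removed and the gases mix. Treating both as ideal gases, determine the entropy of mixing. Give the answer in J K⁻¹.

ΔS_mix = 21.8 J/K

Mole fractions: x_A = 1.44/4.03 = 0.357, x_B = 0.643.
ΔS_mix = −R(n_A ln x_A + n_B ln x_B) = −8.314 × (1.44 ln 0.357 + 2.59 ln 0.643) = 21.8 J/K.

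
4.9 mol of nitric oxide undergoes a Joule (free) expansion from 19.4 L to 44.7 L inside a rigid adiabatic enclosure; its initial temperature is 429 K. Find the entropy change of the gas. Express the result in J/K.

No heat is exchanged and no work is done, so the ideal-gas temperature stays constant.
Entropy is a state function; using a reversible isothermal path, ΔS_gas = nR ln(V₂/V₁) = 4.9 × 8.314 × ln(44.7/19.4) = 34 J/K.

ΔS_gas = 34 J/K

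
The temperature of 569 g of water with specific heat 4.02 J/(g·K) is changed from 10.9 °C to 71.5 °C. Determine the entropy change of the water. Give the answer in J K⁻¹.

ΔS = 442 J/K

In kelvin: T₁ = 284.05 K, T₂ = 344.65 K. ΔS = ∫dQ_rev/T = m c ln(T₂/T₁) = 569 × 4.02 × ln(344.65/284.05) = 442 J/K.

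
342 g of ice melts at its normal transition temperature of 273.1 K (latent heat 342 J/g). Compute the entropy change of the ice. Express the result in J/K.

ΔS = 428 J/K

Heat absorbed by the substance: Q = mL = 342 × 342 = 116964 J.
At constant T, ΔS = Q_rev/T = 116964 / 273.1 = 428 J/K.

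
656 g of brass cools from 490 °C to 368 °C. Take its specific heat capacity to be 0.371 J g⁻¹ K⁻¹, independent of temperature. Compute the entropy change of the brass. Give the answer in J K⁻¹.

In kelvin: T₁ = 763.15 K, T₂ = 641.15 K. ΔS = ∫dQ_rev/T = m c ln(T₂/T₁) = 656 × 0.371 × ln(641.15/763.15) = -42.4 J/K.

ΔS = -42.4 J/K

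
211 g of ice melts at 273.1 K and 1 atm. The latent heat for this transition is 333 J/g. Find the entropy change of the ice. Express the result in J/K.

Heat absorbed by the substance: Q = mL = 211 × 333 = 70263 J.
At constant T, ΔS = Q_rev/T = 70263 / 273.1 = 257 J/K.

ΔS = 257 J/K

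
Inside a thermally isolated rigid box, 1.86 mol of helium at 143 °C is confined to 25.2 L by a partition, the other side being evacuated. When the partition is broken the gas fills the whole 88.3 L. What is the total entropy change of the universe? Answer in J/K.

ΔS_universe = 19.4 J/K

No heat is exchanged and no work is done, so the ideal-gas temperature stays constant.
Entropy is a state function; using a reversible isothermal path, ΔS_gas = nR ln(V₂/V₁) = 1.86 × 8.314 × ln(88.3/25.2) = 19.4 J/K.
The insulated surroundings exchange no heat, so ΔS_surr = 0 and ΔS_universe = ΔS_gas.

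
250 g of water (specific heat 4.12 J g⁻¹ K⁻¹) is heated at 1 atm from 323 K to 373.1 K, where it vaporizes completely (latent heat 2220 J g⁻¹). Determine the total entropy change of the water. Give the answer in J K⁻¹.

Warming step: ΔS₁ = m c ln(T_tr/T_i) = 250 × 4.12 × ln(373.1/323) = 148.5 J/K.
Phase change: ΔS₂ = +mL/T_tr = 250 × 2220 / 373.1 = 1488 J/K.
ΔS_total = (148.5) + (1488) = 1640 J/K.

ΔS = 1640 J/K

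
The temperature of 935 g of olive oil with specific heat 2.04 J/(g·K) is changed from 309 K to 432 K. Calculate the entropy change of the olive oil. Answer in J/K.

ΔS = ∫dQ_rev/T = m c ln(T₂/T₁) = 935 × 2.04 × ln(432/309) = 639 J/K.

ΔS = 639 J/K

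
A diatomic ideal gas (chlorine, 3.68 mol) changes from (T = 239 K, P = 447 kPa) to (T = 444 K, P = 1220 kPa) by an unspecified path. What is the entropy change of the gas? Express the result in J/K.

ΔS = nC_p ln(T₂/T₁) − nR ln(P₂/P₁), with C_p = 7R/2 = 29.1 J mol⁻¹ K⁻¹ for a diatomic ideal gas.
ΔS = 3.68 × [29.1 × ln(444/239) − 8.314 × ln(1220/447)] = 35.6 J/K.

ΔS = 35.6 J/K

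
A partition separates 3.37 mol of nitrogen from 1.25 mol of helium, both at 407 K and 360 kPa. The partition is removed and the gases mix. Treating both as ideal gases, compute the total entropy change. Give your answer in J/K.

ΔS_mix = 22.4 J/K

Mole fractions: x_A = 3.37/4.62 = 0.729, x_B = 0.271.
ΔS_mix = −R(n_A ln x_A + n_B ln x_B) = −8.314 × (3.37 ln 0.729 + 1.25 ln 0.271) = 22.4 J/K.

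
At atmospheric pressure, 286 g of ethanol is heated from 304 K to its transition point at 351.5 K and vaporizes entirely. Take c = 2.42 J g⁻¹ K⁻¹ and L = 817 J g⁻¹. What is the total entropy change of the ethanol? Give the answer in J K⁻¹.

ΔS = 765 J/K

Warming step: ΔS₁ = m c ln(T_tr/T_i) = 286 × 2.42 × ln(351.5/304) = 100.5 J/K.
Phase change: ΔS₂ = +mL/T_tr = 286 × 817 / 351.5 = 664.8 J/K.
ΔS_total = (100.5) + (664.8) = 765 J/K.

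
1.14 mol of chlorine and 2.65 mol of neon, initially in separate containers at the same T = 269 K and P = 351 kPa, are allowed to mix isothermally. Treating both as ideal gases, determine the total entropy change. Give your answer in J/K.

Mole fractions: x_A = 1.14/3.79 = 0.301, x_B = 0.699.
ΔS_mix = −R(n_A ln x_A + n_B ln x_B) = −8.314 × (1.14 ln 0.301 + 2.65 ln 0.699) = 19.3 J/K.

ΔS_mix = 19.3 J/K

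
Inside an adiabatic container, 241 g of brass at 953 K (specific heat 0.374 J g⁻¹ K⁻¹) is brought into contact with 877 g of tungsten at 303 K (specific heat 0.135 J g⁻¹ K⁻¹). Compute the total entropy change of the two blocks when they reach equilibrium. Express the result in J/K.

ΔS_total = 33.5 J/K

Energy balance: T_f = (m₁c₁T₁ + m₂c₂T₂)/(m₁c₁ + m₂c₂) = 583.95 K.
ΔS₁ = m₁c₁ ln(T_f/T₁) = 90.134 × ln(583.95/953) = -44.15 J/K.
ΔS₂ = m₂c₂ ln(T_f/T₂) = 118.395 × ln(583.95/303) = 77.68 J/K.
ΔS_total = -44.15 + 77.68 = 33.5 J/K.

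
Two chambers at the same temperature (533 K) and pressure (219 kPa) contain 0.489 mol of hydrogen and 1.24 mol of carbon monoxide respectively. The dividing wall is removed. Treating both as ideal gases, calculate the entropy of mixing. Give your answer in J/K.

Mole fractions: x_A = 0.489/1.73 = 0.283, x_B = 0.717.
ΔS_mix = −R(n_A ln x_A + n_B ln x_B) = −8.314 × (0.489 ln 0.283 + 1.24 ln 0.717) = 8.56 J/K.

ΔS_mix = 8.56 J/K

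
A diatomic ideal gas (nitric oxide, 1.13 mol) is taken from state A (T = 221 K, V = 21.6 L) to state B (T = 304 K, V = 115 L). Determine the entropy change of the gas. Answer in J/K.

Entropy is a state function: ΔS = nC_V ln(T₂/T₁) + nR ln(V₂/V₁), with C_V = 5R/2 = 20.79 J mol⁻¹ K⁻¹ for a diatomic ideal gas.
ΔS = 1.13 × [20.79 × ln(304/221) + 8.314 × ln(115/21.6)] = 23.2 J/K.

ΔS = 23.2 J/K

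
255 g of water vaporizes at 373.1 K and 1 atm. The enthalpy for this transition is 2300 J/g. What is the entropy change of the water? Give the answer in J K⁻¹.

Heat absorbed by the substance: Q = mL = 255 × 2300 = 586500 J.
At constant T, ΔS = Q_rev/T = 586500 / 373.1 = 1570 J/K.

ΔS = 1570 J/K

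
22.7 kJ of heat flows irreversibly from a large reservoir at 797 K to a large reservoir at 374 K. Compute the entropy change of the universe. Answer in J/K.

ΔS_hot = −Q/T_H = −22700/797 = -28.48 J/K and ΔS_cold = +Q/T_C = 22700/374 = 60.7 J/K.
ΔS_total = -28.48 + 60.7 = 32.2 J/K, positive as the second law requires.

ΔS_total = 32.2 J/K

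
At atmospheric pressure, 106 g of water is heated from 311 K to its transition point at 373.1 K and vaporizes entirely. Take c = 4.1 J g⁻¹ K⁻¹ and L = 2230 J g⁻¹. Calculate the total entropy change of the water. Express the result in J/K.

ΔS = 713 J/K

Warming step: ΔS₁ = m c ln(T_tr/T_i) = 106 × 4.1 × ln(373.1/311) = 79.12 J/K.
Phase change: ΔS₂ = +mL/T_tr = 106 × 2230 / 373.1 = 633.6 J/K.
ΔS_total = (79.12) + (633.6) = 713 J/K.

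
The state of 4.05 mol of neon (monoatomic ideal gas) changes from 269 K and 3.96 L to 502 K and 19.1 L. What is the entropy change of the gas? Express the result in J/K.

Entropy is a state function: ΔS = nC_V ln(T₂/T₁) + nR ln(V₂/V₁), with C_V = 3R/2 = 12.47 J mol⁻¹ K⁻¹ for a monoatomic ideal gas.
ΔS = 4.05 × [12.47 × ln(502/269) + 8.314 × ln(19.1/3.96)] = 84.5 J/K.

ΔS = 84.5 J/K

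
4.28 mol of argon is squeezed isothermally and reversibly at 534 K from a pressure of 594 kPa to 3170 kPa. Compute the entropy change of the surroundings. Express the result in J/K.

For an isothermal ideal gas ΔS_gas = nR ln(P₁/P₂) = 4.28 × 8.314 × ln(594/3170) = -59.6 J/K.
The process is reversible, so ΔS_surr = −ΔS_gas = 59.6 J/K and ΔS_universe = 0.

ΔS_surr = 59.6 J/K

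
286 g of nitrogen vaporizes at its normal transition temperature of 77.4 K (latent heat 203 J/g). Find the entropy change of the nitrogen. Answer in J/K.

Heat absorbed by the substance: Q = mL = 286 × 203 = 58058 J.
At constant T, ΔS = Q_rev/T = 58058 / 77.4 = 750 J/K.

ΔS = 750 J/K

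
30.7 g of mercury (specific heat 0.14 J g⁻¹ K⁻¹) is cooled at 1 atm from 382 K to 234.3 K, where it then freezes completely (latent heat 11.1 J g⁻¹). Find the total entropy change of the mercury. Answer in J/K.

ΔS = -3.56 J/K

Cooling step: ΔS₁ = m c ln(T_tr/T_i) = 30.7 × 0.14 × ln(234.3/382) = -2.1009 J/K.
Phase change: ΔS₂ = −mL/T_tr = −30.7 × 11.1 / 234.3 = -1.4544 J/K.
ΔS_total = (-2.1009) + (-1.4544) = -3.56 J/K.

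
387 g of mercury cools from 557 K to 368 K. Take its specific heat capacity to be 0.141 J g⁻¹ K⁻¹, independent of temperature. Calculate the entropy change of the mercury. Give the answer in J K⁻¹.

ΔS = ∫dQ_rev/T = m c ln(T₂/T₁) = 387 × 0.141 × ln(368/557) = -22.6 J/K.

ΔS = -22.6 J/K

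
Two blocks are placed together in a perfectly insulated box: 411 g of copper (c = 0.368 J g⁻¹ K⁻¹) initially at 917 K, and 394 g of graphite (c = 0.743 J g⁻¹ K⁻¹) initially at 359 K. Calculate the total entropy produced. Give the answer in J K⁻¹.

ΔS_total = 46.8 J/K

Energy balance: T_f = (m₁c₁T₁ + m₂c₂T₂)/(m₁c₁ + m₂c₂) = 549.09 K.
ΔS₁ = m₁c₁ ln(T_f/T₁) = 151.248 × ln(549.09/917) = -77.57 J/K.
ΔS₂ = m₂c₂ ln(T_f/T₂) = 292.742 × ln(549.09/359) = 124.4 J/K.
ΔS_total = -77.57 + 124.4 = 46.8 J/K.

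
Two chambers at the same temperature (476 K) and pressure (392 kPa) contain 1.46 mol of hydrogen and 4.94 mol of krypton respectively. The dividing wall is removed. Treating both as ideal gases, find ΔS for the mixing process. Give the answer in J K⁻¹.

Mole fractions: x_A = 1.46/6.4 = 0.228, x_B = 0.772.
ΔS_mix = −R(n_A ln x_A + n_B ln x_B) = −8.314 × (1.46 ln 0.228 + 4.94 ln 0.772) = 28.6 J/K.

ΔS_mix = 28.6 J/K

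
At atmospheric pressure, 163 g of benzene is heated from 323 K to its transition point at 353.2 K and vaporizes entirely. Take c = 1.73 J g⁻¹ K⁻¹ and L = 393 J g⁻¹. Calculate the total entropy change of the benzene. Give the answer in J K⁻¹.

ΔS = 207 J/K

Warming step: ΔS₁ = m c ln(T_tr/T_i) = 163 × 1.73 × ln(353.2/323) = 25.2 J/K.
Phase change: ΔS₂ = +mL/T_tr = 163 × 393 / 353.2 = 181.4 J/K.
ΔS_total = (25.2) + (181.4) = 207 J/K.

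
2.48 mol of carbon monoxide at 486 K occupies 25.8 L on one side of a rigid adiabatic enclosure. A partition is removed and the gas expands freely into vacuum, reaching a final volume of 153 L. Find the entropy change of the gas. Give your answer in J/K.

No heat is exchanged and no work is done, so the ideal-gas temperature stays constant.
Entropy is a state function; using a reversible isothermal path, ΔS_gas = nR ln(V₂/V₁) = 2.48 × 8.314 × ln(153/25.8) = 36.7 J/K.

ΔS_gas = 36.7 J/K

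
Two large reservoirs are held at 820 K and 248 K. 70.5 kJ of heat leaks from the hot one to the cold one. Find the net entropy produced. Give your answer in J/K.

ΔS_total = 198 J/K

ΔS_hot = −Q/T_H = −70500/820 = -85.98 J/K and ΔS_cold = +Q/T_C = 70500/248 = 284.3 J/K.
ΔS_total = -85.98 + 284.3 = 198 J/K, positive as the second law requires.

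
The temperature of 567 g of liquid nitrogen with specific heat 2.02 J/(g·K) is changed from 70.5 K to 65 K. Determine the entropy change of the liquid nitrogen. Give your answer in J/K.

ΔS = ∫dQ_rev/T = m c ln(T₂/T₁) = 567 × 2.02 × ln(65/70.5) = -93 J/K.

ΔS = -93 J/K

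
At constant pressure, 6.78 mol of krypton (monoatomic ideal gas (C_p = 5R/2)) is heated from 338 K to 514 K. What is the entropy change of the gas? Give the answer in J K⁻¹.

ΔS = 59.1 J/K

At constant pressure, ΔS = nC_p ln(T₂/T₁) with C_p = 5R/2 = 20.79 J mol⁻¹ K⁻¹.
ΔS = 6.78 × 20.79 × ln(514/338) = 59.1 J/K.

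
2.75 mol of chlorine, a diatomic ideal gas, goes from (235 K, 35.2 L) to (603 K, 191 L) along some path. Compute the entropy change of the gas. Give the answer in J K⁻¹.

ΔS = 92.5 J/K

Entropy is a state function: ΔS = nC_V ln(T₂/T₁) + nR ln(V₂/V₁), with C_V = 5R/2 = 20.79 J mol⁻¹ K⁻¹ for a diatomic ideal gas.
ΔS = 2.75 × [20.79 × ln(603/235) + 8.314 × ln(191/35.2)] = 92.5 J/K.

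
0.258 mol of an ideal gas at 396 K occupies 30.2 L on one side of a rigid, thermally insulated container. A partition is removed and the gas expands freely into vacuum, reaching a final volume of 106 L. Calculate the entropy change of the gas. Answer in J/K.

No heat is exchanged and no work is done, so the ideal-gas temperature stays constant.
Entropy is a state function; using a reversible isothermal path, ΔS_gas = nR ln(V₂/V₁) = 0.258 × 8.314 × ln(106/30.2) = 2.69 J/K.

ΔS_gas = 2.69 J/K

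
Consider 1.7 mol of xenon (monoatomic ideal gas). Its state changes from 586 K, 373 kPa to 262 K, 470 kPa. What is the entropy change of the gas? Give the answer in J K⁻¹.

ΔS = -31.7 J/K

ΔS = nC_p ln(T₂/T₁) − nR ln(P₂/P₁), with C_p = 5R/2 = 20.79 J mol⁻¹ K⁻¹ for a monoatomic ideal gas.
ΔS = 1.7 × [20.79 × ln(262/586) − 8.314 × ln(470/373)] = -31.7 J/K.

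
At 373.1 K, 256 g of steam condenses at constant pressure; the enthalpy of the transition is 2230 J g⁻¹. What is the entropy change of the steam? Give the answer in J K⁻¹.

ΔS = -1530 J/K

Heat released by the substance: Q = −mL = −256 × 2230 = −570880 J.
At constant T, ΔS = Q_rev/T = −570880 / 373.1 = -1530 J/K.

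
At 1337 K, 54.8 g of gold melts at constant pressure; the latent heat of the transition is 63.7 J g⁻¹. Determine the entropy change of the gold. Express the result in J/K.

ΔS = 2.61 J/K

Heat absorbed by the substance: Q = mL = 54.8 × 63.7 = 3490.76 J.
At constant T, ΔS = Q_rev/T = 3490.76 / 1337 = 2.61 J/K.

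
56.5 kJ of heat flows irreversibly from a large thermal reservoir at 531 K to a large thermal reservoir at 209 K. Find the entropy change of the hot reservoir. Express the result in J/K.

The hot reservoir loses heat Q, so ΔS_hot = −Q/T_H = −56500/531 = -106 J/K.

ΔS_hot = -106 J/K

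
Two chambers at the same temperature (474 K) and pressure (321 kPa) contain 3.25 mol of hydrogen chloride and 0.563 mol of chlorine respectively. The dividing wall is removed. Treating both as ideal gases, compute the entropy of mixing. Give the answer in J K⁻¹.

Mole fractions: x_A = 3.25/3.81 = 0.852, x_B = 0.148.
ΔS_mix = −R(n_A ln x_A + n_B ln x_B) = −8.314 × (3.25 ln 0.852 + 0.563 ln 0.148) = 13.3 J/K.

ΔS_mix = 13.3 J/K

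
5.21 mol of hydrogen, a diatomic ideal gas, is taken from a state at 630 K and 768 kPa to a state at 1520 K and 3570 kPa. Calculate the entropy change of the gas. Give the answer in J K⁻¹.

ΔS = nC_p ln(T₂/T₁) − nR ln(P₂/P₁), with C_p = 7R/2 = 29.1 J mol⁻¹ K⁻¹ for a diatomic ideal gas.
ΔS = 5.21 × [29.1 × ln(1520/630) − 8.314 × ln(3570/768)] = 67 J/K.

ΔS = 67 J/K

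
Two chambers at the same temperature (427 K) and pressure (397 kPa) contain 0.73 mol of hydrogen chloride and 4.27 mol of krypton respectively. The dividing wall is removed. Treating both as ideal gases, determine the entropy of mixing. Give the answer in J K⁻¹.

Mole fractions: x_A = 0.73/5 = 0.146, x_B = 0.854.
ΔS_mix = −R(n_A ln x_A + n_B ln x_B) = −8.314 × (0.73 ln 0.146 + 4.27 ln 0.854) = 17.3 J/K.

ΔS_mix = 17.3 J/K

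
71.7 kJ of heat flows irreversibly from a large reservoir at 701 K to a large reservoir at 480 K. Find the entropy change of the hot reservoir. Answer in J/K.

The hot reservoir loses heat Q, so ΔS_hot = −Q/T_H = −71700/701 = -102 J/K.

ΔS_hot = -102 J/K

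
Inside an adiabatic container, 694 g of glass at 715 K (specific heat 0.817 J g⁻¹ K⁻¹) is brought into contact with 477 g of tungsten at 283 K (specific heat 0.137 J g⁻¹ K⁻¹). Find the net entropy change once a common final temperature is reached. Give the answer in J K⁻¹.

Energy balance: T_f = (m₁c₁T₁ + m₂c₂T₂)/(m₁c₁ + m₂c₂) = 670.36 K.
ΔS₁ = m₁c₁ ln(T_f/T₁) = 566.998 × ln(670.36/715) = -36.56 J/K.
ΔS₂ = m₂c₂ ln(T_f/T₂) = 65.349 × ln(670.36/283) = 56.35 J/K.
ΔS_total = -36.56 + 56.35 = 19.8 J/K.

ΔS_total = 19.8 J/K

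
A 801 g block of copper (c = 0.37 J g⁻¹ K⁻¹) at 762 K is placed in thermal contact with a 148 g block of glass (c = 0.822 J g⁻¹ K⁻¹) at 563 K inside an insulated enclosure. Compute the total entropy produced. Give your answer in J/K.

ΔS_total = 3.78 J/K

Energy balance: T_f = (m₁c₁T₁ + m₂c₂T₂)/(m₁c₁ + m₂c₂) = 704.09 K.
ΔS₁ = m₁c₁ ln(T_f/T₁) = 296.37 × ln(704.09/762) = -23.427 J/K.
ΔS₂ = m₂c₂ ln(T_f/T₂) = 121.656 × ln(704.09/563) = 27.205 J/K.
ΔS_total = -23.427 + 27.205 = 3.78 J/K.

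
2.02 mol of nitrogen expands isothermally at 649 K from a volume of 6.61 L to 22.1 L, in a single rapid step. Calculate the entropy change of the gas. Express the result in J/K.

Entropy is a state function, so ΔS_gas depends only on the end states.
For an isothermal ideal gas ΔS_gas = nR ln(V₂/V₁) = 2.02 × 8.314 × ln(22.1/6.61) = 20.3 J/K.

ΔS_gas = 20.3 J/K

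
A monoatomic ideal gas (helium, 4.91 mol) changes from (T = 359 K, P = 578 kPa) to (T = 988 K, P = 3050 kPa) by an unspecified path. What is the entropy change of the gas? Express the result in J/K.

ΔS = 35.4 J/K

ΔS = nC_p ln(T₂/T₁) − nR ln(P₂/P₁), with C_p = 5R/2 = 20.79 J mol⁻¹ K⁻¹ for a monoatomic ideal gas.
ΔS = 4.91 × [20.79 × ln(988/359) − 8.314 × ln(3050/578)] = 35.4 J/K.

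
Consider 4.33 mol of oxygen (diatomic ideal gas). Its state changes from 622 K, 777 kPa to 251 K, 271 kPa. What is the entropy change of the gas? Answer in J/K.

ΔS = -76.4 J/K

ΔS = nC_p ln(T₂/T₁) − nR ln(P₂/P₁), with C_p = 7R/2 = 29.1 J mol⁻¹ K⁻¹ for a diatomic ideal gas.
ΔS = 4.33 × [29.1 × ln(251/622) − 8.314 × ln(271/777)] = -76.4 J/K.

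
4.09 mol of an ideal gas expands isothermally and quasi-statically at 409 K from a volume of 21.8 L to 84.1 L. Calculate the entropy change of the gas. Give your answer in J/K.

ΔS_gas = 45.9 J/K

For an isothermal ideal gas ΔS_gas = nR ln(V₂/V₁) = 4.09 × 8.314 × ln(84.1/21.8) = 45.9 J/K.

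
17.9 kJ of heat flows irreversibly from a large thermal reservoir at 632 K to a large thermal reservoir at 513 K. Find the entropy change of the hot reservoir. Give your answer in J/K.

ΔS_hot = -28.3 J/K

The hot reservoir loses heat Q, so ΔS_hot = −Q/T_H = −17900/632 = -28.3 J/K.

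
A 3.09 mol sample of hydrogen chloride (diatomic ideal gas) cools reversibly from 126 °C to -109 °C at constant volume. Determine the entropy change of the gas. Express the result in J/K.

ΔS = -57.1 J/K

In kelvin: T₁ = 399.15 K, T₂ = 164.15 K. At constant volume, ΔS = nC_V ln(T₂/T₁) with C_V = 5R/2 = 20.79 J mol⁻¹ K⁻¹.
ΔS = 3.09 × 20.79 × ln(164.15/399.15) = -57.1 J/K.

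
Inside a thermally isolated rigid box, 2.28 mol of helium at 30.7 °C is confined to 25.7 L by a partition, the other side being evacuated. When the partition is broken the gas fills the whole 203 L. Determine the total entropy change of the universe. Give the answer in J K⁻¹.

ΔS_universe = 39.2 J/K

No heat is exchanged and no work is done, so the ideal-gas temperature stays constant.
Entropy is a state function; using a reversible isothermal path, ΔS_gas = nR ln(V₂/V₁) = 2.28 × 8.314 × ln(203/25.7) = 39.2 J/K.
The insulated surroundings exchange no heat, so ΔS_surr = 0 and ΔS_universe = ΔS_gas.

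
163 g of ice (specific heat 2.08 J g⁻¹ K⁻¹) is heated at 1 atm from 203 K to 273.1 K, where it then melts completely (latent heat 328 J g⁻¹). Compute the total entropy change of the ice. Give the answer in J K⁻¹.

ΔS = 296 J/K

Warming step: ΔS₁ = m c ln(T_tr/T_i) = 163 × 2.08 × ln(273.1/203) = 100.6 J/K.
Phase change: ΔS₂ = +mL/T_tr = 163 × 328 / 273.1 = 195.8 J/K.
ΔS_total = (100.6) + (195.8) = 296 J/K.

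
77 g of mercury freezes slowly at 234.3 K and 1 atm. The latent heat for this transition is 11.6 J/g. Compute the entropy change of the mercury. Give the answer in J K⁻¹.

ΔS = -3.81 J/K

Heat released by the substance: Q = −mL = −77 × 11.6 = −893.2 J.
At constant T, ΔS = Q_rev/T = −893.2 / 234.3 = -3.81 J/K.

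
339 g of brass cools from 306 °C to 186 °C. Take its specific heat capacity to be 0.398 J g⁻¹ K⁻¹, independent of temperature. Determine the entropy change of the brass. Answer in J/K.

ΔS = -31.3 J/K

In kelvin: T₁ = 579.15 K, T₂ = 459.15 K. ΔS = ∫dQ_rev/T = m c ln(T₂/T₁) = 339 × 0.398 × ln(459.15/579.15) = -31.3 J/K.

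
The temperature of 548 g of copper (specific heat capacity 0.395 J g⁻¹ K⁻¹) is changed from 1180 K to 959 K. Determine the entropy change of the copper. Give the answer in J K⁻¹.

ΔS = ∫dQ_rev/T = m c ln(T₂/T₁) = 548 × 0.395 × ln(959/1180) = -44.9 J/K.

ΔS = -44.9 J/K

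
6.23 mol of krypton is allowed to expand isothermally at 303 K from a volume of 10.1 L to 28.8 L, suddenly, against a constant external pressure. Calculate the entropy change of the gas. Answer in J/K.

ΔS_gas = 54.3 J/K

Entropy is a state function, so ΔS_gas depends only on the end states.
For an isothermal ideal gas ΔS_gas = nR ln(V₂/V₁) = 6.23 × 8.314 × ln(28.8/10.1) = 54.3 J/K.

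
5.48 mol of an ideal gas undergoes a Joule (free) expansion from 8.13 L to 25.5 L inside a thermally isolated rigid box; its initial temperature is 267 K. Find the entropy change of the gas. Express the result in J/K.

No heat is exchanged and no work is done, so the ideal-gas temperature stays constant.
Entropy is a state function; using a reversible isothermal path, ΔS_gas = nR ln(V₂/V₁) = 5.48 × 8.314 × ln(25.5/8.13) = 52.1 J/K.

ΔS_gas = 52.1 J/K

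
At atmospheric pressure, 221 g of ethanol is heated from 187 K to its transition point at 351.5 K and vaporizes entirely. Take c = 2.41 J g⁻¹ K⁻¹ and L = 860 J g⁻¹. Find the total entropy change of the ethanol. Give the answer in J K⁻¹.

Warming step: ΔS₁ = m c ln(T_tr/T_i) = 221 × 2.41 × ln(351.5/187) = 336.1 J/K.
Phase change: ΔS₂ = +mL/T_tr = 221 × 860 / 351.5 = 540.7 J/K.
ΔS_total = (336.1) + (540.7) = 877 J/K.

ΔS = 877 J/K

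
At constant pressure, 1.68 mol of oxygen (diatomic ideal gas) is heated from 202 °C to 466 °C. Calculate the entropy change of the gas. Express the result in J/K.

In kelvin: T₁ = 475.15 K, T₂ = 739.15 K. At constant pressure, ΔS = nC_p ln(T₂/T₁) with C_p = 7R/2 = 29.1 J mol⁻¹ K⁻¹.
ΔS = 1.68 × 29.1 × ln(739.15/475.15) = 21.6 J/K.

ΔS = 21.6 J/K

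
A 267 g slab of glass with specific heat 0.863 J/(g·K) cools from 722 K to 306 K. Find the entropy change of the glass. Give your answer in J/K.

ΔS = -198 J/K

ΔS = ∫dQ_rev/T = m c ln(T₂/T₁) = 267 × 0.863 × ln(306/722) = -198 J/K.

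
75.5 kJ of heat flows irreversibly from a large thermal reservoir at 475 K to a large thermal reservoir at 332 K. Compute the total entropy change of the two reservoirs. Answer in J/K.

ΔS_hot = −Q/T_H = −75500/475 = -158.9 J/K and ΔS_cold = +Q/T_C = 75500/332 = 227.4 J/K.
ΔS_total = -158.9 + 227.4 = 68.5 J/K, positive as the second law requires.

ΔS_total = 68.5 J/K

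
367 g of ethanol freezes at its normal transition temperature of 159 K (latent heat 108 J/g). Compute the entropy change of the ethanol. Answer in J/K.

Heat released by the substance: Q = −mL = −367 × 108 = −39636 J.
At constant T, ΔS = Q_rev/T = −39636 / 159 = -249 J/K.

ΔS = -249 J/K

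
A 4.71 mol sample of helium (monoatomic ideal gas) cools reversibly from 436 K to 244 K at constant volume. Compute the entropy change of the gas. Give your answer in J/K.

At constant volume, ΔS = nC_V ln(T₂/T₁) with C_V = 3R/2 = 12.47 J mol⁻¹ K⁻¹.
ΔS = 4.71 × 12.47 × ln(244/436) = -34.1 J/K.

ΔS = -34.1 J/K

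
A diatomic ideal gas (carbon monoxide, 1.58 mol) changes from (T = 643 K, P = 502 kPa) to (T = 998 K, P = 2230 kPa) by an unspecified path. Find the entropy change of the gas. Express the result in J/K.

ΔS = nC_p ln(T₂/T₁) − nR ln(P₂/P₁), with C_p = 7R/2 = 29.1 J mol⁻¹ K⁻¹ for a diatomic ideal gas.
ΔS = 1.58 × [29.1 × ln(998/643) − 8.314 × ln(2230/502)] = 0.624 J/K.

ΔS = 0.624 J/K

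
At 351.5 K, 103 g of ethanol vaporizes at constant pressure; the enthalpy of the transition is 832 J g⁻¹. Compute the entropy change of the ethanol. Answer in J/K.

ΔS = 244 J/K

Heat absorbed by the substance: Q = mL = 103 × 832 = 85696 J.
At constant T, ΔS = Q_rev/T = 85696 / 351.5 = 244 J/K.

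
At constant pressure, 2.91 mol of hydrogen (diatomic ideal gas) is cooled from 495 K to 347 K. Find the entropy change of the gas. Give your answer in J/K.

At constant pressure, ΔS = nC_p ln(T₂/T₁) with C_p = 7R/2 = 29.1 J mol⁻¹ K⁻¹.
ΔS = 2.91 × 29.1 × ln(347/495) = -30.1 J/K.

ΔS = -30.1 J/K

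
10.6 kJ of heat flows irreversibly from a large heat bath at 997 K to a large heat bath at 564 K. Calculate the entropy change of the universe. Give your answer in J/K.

ΔS_total = 8.16 J/K

ΔS_hot = −Q/T_H = −10600/997 = -10.63 J/K and ΔS_cold = +Q/T_C = 10600/564 = 18.79 J/K.
ΔS_total = -10.63 + 18.79 = 8.16 J/K, positive as the second law requires.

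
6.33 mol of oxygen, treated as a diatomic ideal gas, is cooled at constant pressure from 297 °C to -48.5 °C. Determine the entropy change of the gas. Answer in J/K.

ΔS = -172 J/K

In kelvin: T₁ = 570.15 K, T₂ = 224.65 K. At constant pressure, ΔS = nC_p ln(T₂/T₁) with C_p = 7R/2 = 29.1 J mol⁻¹ K⁻¹.
ΔS = 6.33 × 29.1 × ln(224.65/570.15) = -172 J/K.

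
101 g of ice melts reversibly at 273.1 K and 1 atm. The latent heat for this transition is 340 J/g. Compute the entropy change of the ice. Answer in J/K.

ΔS = 126 J/K

Heat absorbed by the substance: Q = mL = 101 × 340 = 34340 J.
At constant T, ΔS = Q_rev/T = 34340 / 273.1 = 126 J/K.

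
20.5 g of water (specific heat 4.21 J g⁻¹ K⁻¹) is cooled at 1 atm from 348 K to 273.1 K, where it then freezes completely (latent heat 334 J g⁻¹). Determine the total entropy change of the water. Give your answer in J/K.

ΔS = -46 J/K

Cooling step: ΔS₁ = m c ln(T_tr/T_i) = 20.5 × 4.21 × ln(273.1/348) = -20.92 J/K.
Phase change: ΔS₂ = −mL/T_tr = −20.5 × 334 / 273.1 = -25.07 J/K.
ΔS_total = (-20.92) + (-25.07) = -46 J/K.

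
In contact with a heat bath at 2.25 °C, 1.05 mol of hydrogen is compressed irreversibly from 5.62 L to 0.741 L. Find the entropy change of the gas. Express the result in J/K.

ΔS_gas = -17.7 J/K

Entropy is a state function, so ΔS_gas depends only on the end states.
For an isothermal ideal gas ΔS_gas = nR ln(V₂/V₁) = 1.05 × 8.314 × ln(0.741/5.62) = -17.7 J/K.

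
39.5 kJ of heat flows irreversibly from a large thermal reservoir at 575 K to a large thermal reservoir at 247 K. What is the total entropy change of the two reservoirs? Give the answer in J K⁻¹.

ΔS_hot = −Q/T_H = −39500/575 = -68.7 J/K and ΔS_cold = +Q/T_C = 39500/247 = 159.9 J/K.
ΔS_total = -68.7 + 159.9 = 91.2 J/K, positive as the second law requires.

ΔS_total = 91.2 J/K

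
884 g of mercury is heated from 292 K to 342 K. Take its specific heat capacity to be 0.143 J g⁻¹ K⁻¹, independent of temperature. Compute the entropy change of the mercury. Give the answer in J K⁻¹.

ΔS = 20 J/K

ΔS = ∫dQ_rev/T = m c ln(T₂/T₁) = 884 × 0.143 × ln(342/292) = 20 J/K.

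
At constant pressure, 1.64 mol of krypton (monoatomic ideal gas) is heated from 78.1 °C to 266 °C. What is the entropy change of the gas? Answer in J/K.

In kelvin: T₁ = 351.25 K, T₂ = 539.15 K. At constant pressure, ΔS = nC_p ln(T₂/T₁) with C_p = 5R/2 = 20.79 J mol⁻¹ K⁻¹.
ΔS = 1.64 × 20.79 × ln(539.15/351.25) = 14.6 J/K.

ΔS = 14.6 J/K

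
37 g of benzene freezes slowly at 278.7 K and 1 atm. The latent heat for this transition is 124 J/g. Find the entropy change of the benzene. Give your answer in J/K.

Heat released by the substance: Q = −mL = −37 × 124 = −4588 J.
At constant T, ΔS = Q_rev/T = −4588 / 278.7 = -16.5 J/K.

ΔS = -16.5 J/K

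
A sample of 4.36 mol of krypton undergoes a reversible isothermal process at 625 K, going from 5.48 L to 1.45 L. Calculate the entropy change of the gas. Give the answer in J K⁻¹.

For an isothermal ideal gas ΔS_gas = nR ln(V₂/V₁) = 4.36 × 8.314 × ln(1.45/5.48) = -48.2 J/K.

ΔS_gas = -48.2 J/K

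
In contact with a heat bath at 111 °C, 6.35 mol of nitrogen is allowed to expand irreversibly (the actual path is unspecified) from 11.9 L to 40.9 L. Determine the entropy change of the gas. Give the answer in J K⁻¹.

Entropy is a state function, so ΔS_gas depends only on the end states.
For an isothermal ideal gas ΔS_gas = nR ln(V₂/V₁) = 6.35 × 8.314 × ln(40.9/11.9) = 65.2 J/K.

ΔS_gas = 65.2 J/K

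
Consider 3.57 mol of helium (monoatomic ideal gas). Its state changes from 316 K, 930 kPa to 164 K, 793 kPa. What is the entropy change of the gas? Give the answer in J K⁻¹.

ΔS = nC_p ln(T₂/T₁) − nR ln(P₂/P₁), with C_p = 5R/2 = 20.79 J mol⁻¹ K⁻¹ for a monoatomic ideal gas.
ΔS = 3.57 × [20.79 × ln(164/316) − 8.314 × ln(793/930)] = -43.9 J/K.

ΔS = -43.9 J/K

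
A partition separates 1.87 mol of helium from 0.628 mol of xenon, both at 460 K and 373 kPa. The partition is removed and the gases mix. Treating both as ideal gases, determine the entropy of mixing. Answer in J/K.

Mole fractions: x_A = 1.87/2.5 = 0.749, x_B = 0.251.
ΔS_mix = −R(n_A ln x_A + n_B ln x_B) = −8.314 × (1.87 ln 0.749 + 0.628 ln 0.251) = 11.7 J/K.

ΔS_mix = 11.7 J/K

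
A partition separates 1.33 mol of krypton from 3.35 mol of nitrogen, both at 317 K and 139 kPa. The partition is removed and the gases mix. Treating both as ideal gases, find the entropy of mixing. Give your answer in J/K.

ΔS_mix = 23.2 J/K

Mole fractions: x_A = 1.33/4.68 = 0.284, x_B = 0.716.
ΔS_mix = −R(n_A ln x_A + n_B ln x_B) = −8.314 × (1.33 ln 0.284 + 3.35 ln 0.716) = 23.2 J/K.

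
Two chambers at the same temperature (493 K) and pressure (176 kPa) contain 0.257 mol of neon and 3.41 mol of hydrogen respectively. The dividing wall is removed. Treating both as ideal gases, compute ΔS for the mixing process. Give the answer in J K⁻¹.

Mole fractions: x_A = 0.257/3.67 = 0.0701, x_B = 0.93.
ΔS_mix = −R(n_A ln x_A + n_B ln x_B) = −8.314 × (0.257 ln 0.0701 + 3.41 ln 0.93) = 7.74 J/K.

ΔS_mix = 7.74 J/K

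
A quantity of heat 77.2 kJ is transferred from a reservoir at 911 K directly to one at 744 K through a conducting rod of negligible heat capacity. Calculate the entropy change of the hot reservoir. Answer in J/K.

ΔS_hot = -84.7 J/K

The hot reservoir loses heat Q, so ΔS_hot = −Q/T_H = −77200/911 = -84.7 J/K.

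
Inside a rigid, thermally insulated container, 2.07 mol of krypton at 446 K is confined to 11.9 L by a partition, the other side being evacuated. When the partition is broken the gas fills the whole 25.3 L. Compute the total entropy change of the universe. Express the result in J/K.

ΔS_universe = 13 J/K

No heat is exchanged and no work is done, so the ideal-gas temperature stays constant.
Entropy is a state function; using a reversible isothermal path, ΔS_gas = nR ln(V₂/V₁) = 2.07 × 8.314 × ln(25.3/11.9) = 13 J/K.
The insulated surroundings exchange no heat, so ΔS_surr = 0 and ΔS_universe = ΔS_gas.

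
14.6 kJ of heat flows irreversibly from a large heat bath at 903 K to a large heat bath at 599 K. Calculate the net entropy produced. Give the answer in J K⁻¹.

ΔS_hot = −Q/T_H = −14600/903 = -16.168 J/K and ΔS_cold = +Q/T_C = 14600/599 = 24.374 J/K.
ΔS_total = -16.168 + 24.374 = 8.21 J/K, positive as the second law requires.

ΔS_total = 8.21 J/K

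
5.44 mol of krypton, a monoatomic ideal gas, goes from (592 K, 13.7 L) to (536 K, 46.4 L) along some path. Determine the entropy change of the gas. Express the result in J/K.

ΔS = 48.4 J/K

Entropy is a state function: ΔS = nC_V ln(T₂/T₁) + nR ln(V₂/V₁), with C_V = 3R/2 = 12.47 J mol⁻¹ K⁻¹ for a monoatomic ideal gas.
ΔS = 5.44 × [12.47 × ln(536/592) + 8.314 × ln(46.4/13.7)] = 48.4 J/K.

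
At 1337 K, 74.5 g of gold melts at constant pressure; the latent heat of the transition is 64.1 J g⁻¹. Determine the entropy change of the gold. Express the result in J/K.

Heat absorbed by the substance: Q = mL = 74.5 × 64.1 = 4775.45 J.
At constant T, ΔS = Q_rev/T = 4775.45 / 1337 = 3.57 J/K.

ΔS = 3.57 J/K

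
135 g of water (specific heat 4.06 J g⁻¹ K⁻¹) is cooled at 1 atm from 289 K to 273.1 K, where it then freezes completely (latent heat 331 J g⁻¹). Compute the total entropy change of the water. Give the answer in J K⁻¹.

Cooling step: ΔS₁ = m c ln(T_tr/T_i) = 135 × 4.06 × ln(273.1/289) = -31.02 J/K.
Phase change: ΔS₂ = −mL/T_tr = −135 × 331 / 273.1 = -163.6 J/K.
ΔS_total = (-31.02) + (-163.6) = -195 J/K.

ΔS = -195 J/K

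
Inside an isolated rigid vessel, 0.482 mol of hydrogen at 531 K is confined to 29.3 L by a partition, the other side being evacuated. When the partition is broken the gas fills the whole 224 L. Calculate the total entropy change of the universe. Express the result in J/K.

No heat is exchanged and no work is done, so the ideal-gas temperature stays constant.
Entropy is a state function; using a reversible isothermal path, ΔS_gas = nR ln(V₂/V₁) = 0.482 × 8.314 × ln(224/29.3) = 8.15 J/K.
The insulated surroundings exchange no heat, so ΔS_surr = 0 and ΔS_universe = ΔS_gas.

ΔS_universe = 8.15 J/K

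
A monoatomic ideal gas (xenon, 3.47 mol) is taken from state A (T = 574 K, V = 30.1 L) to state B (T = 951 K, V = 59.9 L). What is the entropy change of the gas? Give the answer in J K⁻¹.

Entropy is a state function: ΔS = nC_V ln(T₂/T₁) + nR ln(V₂/V₁), with C_V = 3R/2 = 12.47 J mol⁻¹ K⁻¹ for a monoatomic ideal gas.
ΔS = 3.47 × [12.47 × ln(951/574) + 8.314 × ln(59.9/30.1)] = 41.7 J/K.

ΔS = 41.7 J/K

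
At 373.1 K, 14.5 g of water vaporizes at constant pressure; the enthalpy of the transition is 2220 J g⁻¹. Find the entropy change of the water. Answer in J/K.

ΔS = 86.3 J/K

Heat absorbed by the substance: Q = mL = 14.5 × 2220 = 32190 J.
At constant T, ΔS = Q_rev/T = 32190 / 373.1 = 86.3 J/K.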